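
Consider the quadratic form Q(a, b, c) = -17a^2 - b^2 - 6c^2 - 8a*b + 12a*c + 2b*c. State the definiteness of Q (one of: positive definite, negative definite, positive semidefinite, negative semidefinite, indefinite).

The symmetric matrix is A = [[-17, -4, 6], [-4, -1, 1], [6, 1, -6]].
Congruent diagonalization of A (simultaneous row and column reduction) yields pivots -17, -1/17, -1.
Counting signs: 3 negative.
Hence Q is negative definite.

negative definite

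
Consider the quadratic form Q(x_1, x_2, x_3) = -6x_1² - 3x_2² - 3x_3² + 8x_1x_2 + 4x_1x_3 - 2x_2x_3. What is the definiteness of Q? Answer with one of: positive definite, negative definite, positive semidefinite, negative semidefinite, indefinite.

The symmetric matrix is A = [[-6, 4, 2], [4, -3, -1], [2, -1, -3]].
Congruent diagonalization of A (simultaneous row and column reduction) yields pivots -6, -1/3, -2.
Counting signs: 3 negative.
Hence Q is negative definite.

negative definite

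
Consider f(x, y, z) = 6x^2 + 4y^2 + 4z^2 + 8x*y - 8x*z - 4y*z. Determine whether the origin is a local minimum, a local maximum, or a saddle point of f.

local minimum

The Hessian at the origin is H = [[12, 8, -8], [8, 8, -4], [-8, -4, 8]].
Congruent diagonalization of H (simultaneous row and column reduction) yields pivots 12, 8/3, 2.
That gives 3 positive pivots.
H is positive definite, so the origin is a strict local minimum.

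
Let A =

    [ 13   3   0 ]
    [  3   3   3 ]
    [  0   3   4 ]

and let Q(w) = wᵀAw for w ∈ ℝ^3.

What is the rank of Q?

3

An LDLᵀ factorisation of A has diagonal entries 13, 30/13, 1/10.
That gives 3 positive pivots.
The rank is the number of nonzero pivots: 3.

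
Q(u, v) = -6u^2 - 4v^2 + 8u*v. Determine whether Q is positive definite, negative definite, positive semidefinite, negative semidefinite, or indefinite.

negative definite

The symmetric matrix of Q is [[-6, 4], [4, -4]].
For the 2×2 matrix [[-6, 4], [4, -4]]: det = -6·-4 − (4)² = 8, trace = -10.
det > 0 so both eigenvalues share the sign of the trace; trace = -10 < 0 ⇒ both negative.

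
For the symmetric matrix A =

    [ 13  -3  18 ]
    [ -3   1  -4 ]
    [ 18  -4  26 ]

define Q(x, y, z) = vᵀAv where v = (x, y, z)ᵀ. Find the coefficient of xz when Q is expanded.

The coefficient of xz is A[1,3] + A[3,1] = 2·18 = 36.

36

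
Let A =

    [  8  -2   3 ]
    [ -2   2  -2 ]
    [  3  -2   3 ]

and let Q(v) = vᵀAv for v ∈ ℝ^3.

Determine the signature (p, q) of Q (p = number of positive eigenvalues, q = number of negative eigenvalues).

Symmetric row and column elimination reduces A to a congruent diagonal form with pivots 8, 3/2, 5/6.
That gives 3 positive pivots.

(3, 0)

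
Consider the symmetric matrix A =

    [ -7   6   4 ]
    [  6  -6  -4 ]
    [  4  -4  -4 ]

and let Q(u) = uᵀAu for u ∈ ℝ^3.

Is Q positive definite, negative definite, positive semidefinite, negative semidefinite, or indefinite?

negative definite

Leading principal minors: Δ_1 = -7, Δ_2 = 6, Δ_3 = -8.
The signs alternate starting with Δ_1 < 0, so by Sylvester's criterion Q is negative definite.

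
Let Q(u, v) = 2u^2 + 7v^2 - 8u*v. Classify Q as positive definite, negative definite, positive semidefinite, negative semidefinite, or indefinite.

The symmetric matrix of Q is [[2, -4], [-4, 7]].
For the 2×2 matrix [[2, -4], [-4, 7]]: det = 2·7 − (-4)² = -2, trace = 9.
det < 0 so the eigenvalues have opposite signs; the form is indefinite.

indefinite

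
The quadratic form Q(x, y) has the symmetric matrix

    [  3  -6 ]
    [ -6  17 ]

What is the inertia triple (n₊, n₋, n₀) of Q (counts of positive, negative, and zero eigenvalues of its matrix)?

(2, 0, 0)

Congruent diagonalization of A (simultaneous row and column reduction) yields pivots 3, 5.
That gives 2 positive pivots.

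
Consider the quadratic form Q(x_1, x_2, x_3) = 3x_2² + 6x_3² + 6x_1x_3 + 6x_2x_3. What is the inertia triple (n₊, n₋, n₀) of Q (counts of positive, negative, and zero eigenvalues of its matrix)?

(2, 1, 0)

The symmetric matrix is A = [[0, 0, 3], [0, 3, 3], [3, 3, 6]].
By Sylvester's law of inertia any congruent diagonalization of A has 2 positive, 1 negative and 0 zero entries.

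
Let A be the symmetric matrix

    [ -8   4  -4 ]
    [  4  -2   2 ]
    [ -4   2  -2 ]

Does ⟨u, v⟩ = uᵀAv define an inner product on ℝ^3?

no

Symmetric row and column elimination reduces A to a congruent diagonal form with pivots -8, 0, 0.
Counting signs: 1 negative, 2 zero.
Hence Q is negative semidefinite.
⟨·,·⟩ is an inner product exactly when A is positive definite.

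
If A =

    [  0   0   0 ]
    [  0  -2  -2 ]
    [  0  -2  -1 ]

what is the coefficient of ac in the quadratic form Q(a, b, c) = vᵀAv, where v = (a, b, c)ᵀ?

The coefficient of ac is A[1,3] + A[3,1] = 2·0 = 0.

0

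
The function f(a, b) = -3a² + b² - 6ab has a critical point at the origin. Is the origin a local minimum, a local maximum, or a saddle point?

The Hessian at the origin is H = [[-6, -6], [-6, 2]].
det H = -6·2 − (-6)² = -48 < 0, so H is indefinite.
Therefore the origin is a saddle point.

saddle point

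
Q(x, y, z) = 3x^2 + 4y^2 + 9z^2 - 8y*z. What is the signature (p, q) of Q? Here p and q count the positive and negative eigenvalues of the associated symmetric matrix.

The symmetric matrix is A = [[3, 0, 0], [0, 4, -4], [0, -4, 9]].
Symmetric row and column elimination reduces A to a congruent diagonal form with pivots 3, 4, 5.
So there are 3 positive pivots.

(3, 0)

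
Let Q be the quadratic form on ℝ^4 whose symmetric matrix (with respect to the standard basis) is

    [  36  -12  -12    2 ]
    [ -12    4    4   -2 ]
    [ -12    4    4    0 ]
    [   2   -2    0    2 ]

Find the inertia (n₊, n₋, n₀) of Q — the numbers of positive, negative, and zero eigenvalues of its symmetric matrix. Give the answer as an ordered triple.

(2, 1, 1)

By Sylvester's law of inertia any congruent diagonalization of A has 2 positive, 1 negative and 1 zero entries.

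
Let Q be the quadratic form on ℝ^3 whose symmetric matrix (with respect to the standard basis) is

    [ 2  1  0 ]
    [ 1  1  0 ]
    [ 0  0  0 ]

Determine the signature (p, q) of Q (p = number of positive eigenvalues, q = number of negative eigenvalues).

(2, 0)

Row-reducing A symmetrically gives the diagonal entries 2, 1/2, 0.
That gives 2 positive, 1 zero pivots.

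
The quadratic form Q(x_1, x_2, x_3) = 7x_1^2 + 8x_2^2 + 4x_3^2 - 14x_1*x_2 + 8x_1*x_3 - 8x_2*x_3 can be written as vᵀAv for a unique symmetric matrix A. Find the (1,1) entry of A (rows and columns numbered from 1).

7

The coefficient of x_1^2 in Q is 7, and that is exactly A[1,1].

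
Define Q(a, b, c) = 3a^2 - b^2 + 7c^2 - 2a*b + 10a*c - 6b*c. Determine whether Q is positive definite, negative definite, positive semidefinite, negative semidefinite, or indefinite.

indefinite

The symmetric matrix is A = [[3, -1, 5], [-1, -1, -3], [5, -3, 7]].
Row-reducing A symmetrically gives the diagonal entries 3, -4/3, 0.
So there are 1 positive, 1 negative, 1 zero pivots.
Hence Q is indefinite.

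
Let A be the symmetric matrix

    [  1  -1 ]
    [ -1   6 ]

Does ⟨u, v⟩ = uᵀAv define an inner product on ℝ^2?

For the 2×2 matrix [[1, -1], [-1, 6]]: det = 1·6 − (-1)² = 5, trace = 7.
det > 0 so both eigenvalues share the sign of the trace; trace = 7 > 0 ⇒ both positive.
⟨·,·⟩ is an inner product exactly when A is positive definite.

yes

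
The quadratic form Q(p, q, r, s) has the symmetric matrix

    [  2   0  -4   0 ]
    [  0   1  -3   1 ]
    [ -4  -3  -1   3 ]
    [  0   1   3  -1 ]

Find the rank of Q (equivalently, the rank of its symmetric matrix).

Applying the same elementary operations to the rows and columns of A produces a congruent diagonal matrix with entries 2, 1, -18, 0.
That gives 2 positive, 1 negative, 1 zero pivots.
The rank is the number of nonzero pivots: 3.

3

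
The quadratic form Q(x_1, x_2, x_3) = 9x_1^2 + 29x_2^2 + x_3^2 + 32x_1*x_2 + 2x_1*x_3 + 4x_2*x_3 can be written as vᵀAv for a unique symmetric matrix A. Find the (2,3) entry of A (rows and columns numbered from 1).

2

The coefficient of x_2·x_3 in Q is 4. For a symmetric A this equals A[2,3] + A[3,2] = 2·A[2,3].
So A[2,3] = 4/2 = 2.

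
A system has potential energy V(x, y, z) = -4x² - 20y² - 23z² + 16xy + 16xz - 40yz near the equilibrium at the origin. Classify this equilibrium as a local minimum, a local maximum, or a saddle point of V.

The Hessian at the origin is H = [[-8, 16, 16], [16, -40, -40], [16, -40, -46]].
An LDLᵀ factorisation of H has diagonal entries -8, -8, -6.
So there are 3 negative pivots.
H is negative definite, so the origin is a strict local maximum.

local maximum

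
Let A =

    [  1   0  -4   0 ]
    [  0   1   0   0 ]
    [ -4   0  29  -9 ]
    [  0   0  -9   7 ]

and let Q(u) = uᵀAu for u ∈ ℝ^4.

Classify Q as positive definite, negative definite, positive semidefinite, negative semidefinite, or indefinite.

Leading principal minors: Δ_1 = 1, Δ_2 = 1, Δ_3 = 13, Δ_4 = 10.
All leading principal minors are positive, so by Sylvester's criterion Q is positive definite.

positive definite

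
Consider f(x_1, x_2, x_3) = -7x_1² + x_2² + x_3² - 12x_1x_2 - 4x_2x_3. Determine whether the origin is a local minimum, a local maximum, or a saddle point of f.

saddle point

The Hessian at the origin is H = [[-14, -12, 0], [-12, 2, -4], [0, -4, 2]].
Symmetric row and column elimination reduces H to a congruent diagonal form with pivots -14, 86/7, 30/43.
So there are 2 positive, 1 negative pivots.
H is indefinite, so the origin is a saddle point.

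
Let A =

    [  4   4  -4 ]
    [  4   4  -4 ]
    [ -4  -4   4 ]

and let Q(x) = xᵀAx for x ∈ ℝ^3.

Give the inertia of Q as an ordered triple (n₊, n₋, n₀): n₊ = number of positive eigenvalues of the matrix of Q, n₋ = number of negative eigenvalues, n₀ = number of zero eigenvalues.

(1, 0, 2)

Row-reducing A symmetrically gives the diagonal entries 4, 0, 0.
So there are 1 positive, 2 zero pivots.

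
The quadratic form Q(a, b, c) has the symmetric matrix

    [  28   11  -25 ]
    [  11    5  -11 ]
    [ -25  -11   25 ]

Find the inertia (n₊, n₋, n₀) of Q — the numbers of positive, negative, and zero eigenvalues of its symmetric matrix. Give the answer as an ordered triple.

(3, 0, 0)

Congruent diagonalization of A (simultaneous row and column reduction) yields pivots 28, 19/28, 12/19.
So there are 3 positive pivots.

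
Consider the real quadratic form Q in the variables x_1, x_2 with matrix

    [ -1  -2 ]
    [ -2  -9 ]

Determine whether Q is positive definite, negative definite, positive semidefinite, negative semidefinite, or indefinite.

negative definite

Row-reducing A symmetrically gives the diagonal entries -1, -5.
That gives 2 negative pivots.
Hence Q is negative definite.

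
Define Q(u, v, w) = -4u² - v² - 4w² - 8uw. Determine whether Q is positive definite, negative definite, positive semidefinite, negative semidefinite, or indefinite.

negative semidefinite

The associated matrix is A = [[-4, 0, -4], [0, -1, 0], [-4, 0, -4]].
Row-reducing A symmetrically gives the diagonal entries -4, -1, 0.
That gives 2 negative, 1 zero pivots.
Hence Q is negative semidefinite.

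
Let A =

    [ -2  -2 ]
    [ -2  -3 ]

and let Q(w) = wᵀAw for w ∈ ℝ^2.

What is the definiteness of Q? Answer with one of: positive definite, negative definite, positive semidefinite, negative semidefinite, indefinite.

negative definite

For the 2×2 matrix [[-2, -2], [-2, -3]]: det = -2·-3 − (-2)² = 2, trace = -5.
det > 0 so both eigenvalues share the sign of the trace; trace = -5 < 0 ⇒ both negative.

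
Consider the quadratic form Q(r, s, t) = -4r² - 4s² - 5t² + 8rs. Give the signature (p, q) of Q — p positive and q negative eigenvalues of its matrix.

(0, 2)

The associated matrix is A = [[-4, 4, 0], [4, -4, 0], [0, 0, -5]].
Congruent diagonalization of A (simultaneous row and column reduction) yields pivots -4, 0, -5.
That gives 2 negative, 1 zero pivots.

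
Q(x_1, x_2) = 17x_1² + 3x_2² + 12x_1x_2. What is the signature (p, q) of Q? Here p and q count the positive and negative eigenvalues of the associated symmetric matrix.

The symmetric matrix is A = [[17, 6], [6, 3]].
Congruent diagonalization of A (simultaneous row and column reduction) yields pivots 17, 15/17.
So there are 2 positive pivots.

(2, 0)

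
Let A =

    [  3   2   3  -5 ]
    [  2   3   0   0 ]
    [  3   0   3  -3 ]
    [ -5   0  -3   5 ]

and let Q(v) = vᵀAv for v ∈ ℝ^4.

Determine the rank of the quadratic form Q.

Congruent diagonalization of A (simultaneous row and column reduction) yields pivots 3, 5/3, -12/5, 5.
So there are 3 positive, 1 negative pivots.
The rank is the number of nonzero pivots: 4.

4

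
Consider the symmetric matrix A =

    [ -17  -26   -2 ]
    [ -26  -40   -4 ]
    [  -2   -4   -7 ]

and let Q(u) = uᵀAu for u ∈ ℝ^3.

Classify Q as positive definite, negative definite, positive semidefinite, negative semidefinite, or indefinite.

negative definite

Leading principal minors: Δ_1 = -17, Δ_2 = 4, Δ_3 = -12.
The signs alternate starting with Δ_1 < 0, so by Sylvester's criterion Q is negative definite.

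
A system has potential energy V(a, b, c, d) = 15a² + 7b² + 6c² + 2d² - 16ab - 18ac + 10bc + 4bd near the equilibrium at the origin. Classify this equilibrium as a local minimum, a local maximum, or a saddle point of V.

local minimum

The Hessian at the origin is H = [[30, -16, -18, 0], [-16, 14, 10, 4], [-18, 10, 12, 0], [0, 4, 0, 4]].
Row-reducing H symmetrically gives the diagonal entries 30, 82/15, 48/41, 1.
That gives 4 positive pivots.
H is positive definite, so the origin is a strict local minimum.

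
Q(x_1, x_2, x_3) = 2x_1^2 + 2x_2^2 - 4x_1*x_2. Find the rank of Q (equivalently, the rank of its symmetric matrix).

The symmetric matrix is A = [[2, -2, 0], [-2, 2, 0], [0, 0, 0]].
Applying the same elementary operations to the rows and columns of A produces a congruent diagonal matrix with entries 2, 0, 0.
Counting signs: 1 positive, 2 zero.
The rank is the number of nonzero pivots: 1.

1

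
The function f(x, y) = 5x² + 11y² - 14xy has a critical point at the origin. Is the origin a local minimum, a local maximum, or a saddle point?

local minimum

The Hessian at the origin is H = [[10, -14], [-14, 22]].
det H = 10·22 − (-14)² = 24 > 0 and H[1,1] = 10 > 0, so H is positive definite.
Therefore the origin is a local minimum.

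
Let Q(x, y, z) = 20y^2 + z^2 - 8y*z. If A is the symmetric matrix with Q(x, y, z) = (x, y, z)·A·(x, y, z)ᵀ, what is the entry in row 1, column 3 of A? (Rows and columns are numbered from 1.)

The coefficient of x·z in Q is 0. For a symmetric A this equals A[1,3] + A[3,1] = 2·A[1,3].
So A[1,3] = 0/2 = 0.

0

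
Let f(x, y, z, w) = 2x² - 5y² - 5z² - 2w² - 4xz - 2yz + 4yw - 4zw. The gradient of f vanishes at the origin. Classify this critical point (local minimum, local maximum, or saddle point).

saddle point

The Hessian at the origin is H = [[4, 0, -4, 0], [0, -10, -2, 4], [-4, -2, -10, -4], [0, 4, -4, -4]].
Row-reducing H symmetrically gives the diagonal entries 4, -10, -68/5, -12/17.
So there are 1 positive, 3 negative pivots.
H is indefinite, so the origin is a saddle point.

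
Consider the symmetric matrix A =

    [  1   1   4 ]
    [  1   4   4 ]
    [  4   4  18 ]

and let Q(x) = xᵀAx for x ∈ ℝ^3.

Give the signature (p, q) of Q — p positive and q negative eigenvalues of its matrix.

Row-reducing A symmetrically gives the diagonal entries 1, 3, 2.
So there are 3 positive pivots.

(3, 0)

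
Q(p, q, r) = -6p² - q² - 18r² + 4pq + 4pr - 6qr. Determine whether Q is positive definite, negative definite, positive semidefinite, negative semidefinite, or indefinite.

Write A = [[-6, 2, 2], [2, -1, -3], [2, -3, -18]].
Congruent diagonalization of A (simultaneous row and column reduction) yields pivots -6, -1/3, -1.
So there are 3 negative pivots.
Hence Q is negative definite.

negative definite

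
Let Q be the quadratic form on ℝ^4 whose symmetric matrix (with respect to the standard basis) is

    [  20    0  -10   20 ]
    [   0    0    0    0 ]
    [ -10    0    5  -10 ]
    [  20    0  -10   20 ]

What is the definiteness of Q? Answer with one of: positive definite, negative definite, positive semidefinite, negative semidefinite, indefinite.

positive semidefinite

Congruent diagonalization of A (simultaneous row and column reduction) yields pivots 20, 0, 0, 0.
Counting signs: 1 positive, 3 zero.
Hence Q is positive semidefinite.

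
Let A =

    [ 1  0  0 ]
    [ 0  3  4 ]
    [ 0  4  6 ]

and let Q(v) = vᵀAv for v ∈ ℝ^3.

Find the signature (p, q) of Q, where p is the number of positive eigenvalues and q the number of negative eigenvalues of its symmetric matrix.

Congruent diagonalization of A (simultaneous row and column reduction) yields pivots 1, 3, 2/3.
So there are 3 positive pivots.

(3, 0)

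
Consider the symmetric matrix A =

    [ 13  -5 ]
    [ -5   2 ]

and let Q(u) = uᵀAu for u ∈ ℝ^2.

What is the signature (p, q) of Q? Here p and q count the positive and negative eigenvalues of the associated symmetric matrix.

(2, 0)

Congruent diagonalization of A (simultaneous row and column reduction) yields pivots 13, 1/13.
Counting signs: 2 positive.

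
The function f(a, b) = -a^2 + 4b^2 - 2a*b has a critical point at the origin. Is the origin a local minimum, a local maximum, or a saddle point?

saddle point

The Hessian at the origin is H = [[-2, -2], [-2, 8]].
det H = -2·8 − (-2)² = -20 < 0, so H is indefinite.
Therefore the origin is a saddle point.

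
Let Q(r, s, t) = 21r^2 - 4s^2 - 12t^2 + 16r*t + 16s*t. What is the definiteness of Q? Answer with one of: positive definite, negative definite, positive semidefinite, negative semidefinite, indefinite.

The symmetric matrix is A = [[21, 0, 8], [0, -4, 8], [8, 8, -12]].
Symmetric row and column elimination reduces A to a congruent diagonal form with pivots 21, -4, 20/21.
So there are 2 positive, 1 negative pivots.
Hence Q is indefinite.

indefinite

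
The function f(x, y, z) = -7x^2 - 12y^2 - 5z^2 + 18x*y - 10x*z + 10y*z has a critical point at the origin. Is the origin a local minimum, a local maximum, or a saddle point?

The Hessian at the origin is H = [[-14, 18, -10], [18, -24, 10], [-10, 10, -10]].
Congruent diagonalization of H (simultaneous row and column reduction) yields pivots -14, -6/7, 20/3.
So there are 1 positive, 2 negative pivots.
H is indefinite, so the origin is a saddle point.

saddle point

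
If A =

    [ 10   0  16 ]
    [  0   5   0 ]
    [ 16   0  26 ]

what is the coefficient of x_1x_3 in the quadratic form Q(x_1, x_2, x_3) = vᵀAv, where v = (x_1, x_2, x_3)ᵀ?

32

The coefficient of x_1x_3 is A[1,3] + A[3,1] = 2·16 = 32.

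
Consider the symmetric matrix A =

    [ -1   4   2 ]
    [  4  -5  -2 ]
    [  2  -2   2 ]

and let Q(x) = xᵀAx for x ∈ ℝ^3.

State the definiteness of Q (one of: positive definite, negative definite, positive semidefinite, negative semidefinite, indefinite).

indefinite

Symmetric row and column elimination reduces A to a congruent diagonal form with pivots -1, 11, 30/11.
So there are 2 positive, 1 negative pivots.
Hence Q is indefinite.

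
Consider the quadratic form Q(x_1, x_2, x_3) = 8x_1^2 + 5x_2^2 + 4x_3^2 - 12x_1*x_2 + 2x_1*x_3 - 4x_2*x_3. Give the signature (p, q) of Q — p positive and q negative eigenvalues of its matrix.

The symmetric matrix is A = [[8, -6, 1], [-6, 5, -2], [1, -2, 4]].
An LDLᵀ factorisation of A has diagonal entries 8, 1/2, 3/4.
Counting signs: 3 positive.

(3, 0)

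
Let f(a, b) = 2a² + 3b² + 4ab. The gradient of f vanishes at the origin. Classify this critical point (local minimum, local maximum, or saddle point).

The Hessian at the origin is H = [[4, 4], [4, 6]].
det H = 4·6 − (4)² = 8 > 0 and H[1,1] = 4 > 0, so H is positive definite.
Therefore the origin is a local minimum.

local minimum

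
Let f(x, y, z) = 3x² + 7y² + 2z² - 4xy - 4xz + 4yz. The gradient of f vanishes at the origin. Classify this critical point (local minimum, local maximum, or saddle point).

local minimum

The Hessian at the origin is H = [[6, -4, -4], [-4, 14, 4], [-4, 4, 4]].
Congruent diagonalization of H (simultaneous row and column reduction) yields pivots 6, 34/3, 20/17.
That gives 3 positive pivots.
H is positive definite, so the origin is a strict local minimum.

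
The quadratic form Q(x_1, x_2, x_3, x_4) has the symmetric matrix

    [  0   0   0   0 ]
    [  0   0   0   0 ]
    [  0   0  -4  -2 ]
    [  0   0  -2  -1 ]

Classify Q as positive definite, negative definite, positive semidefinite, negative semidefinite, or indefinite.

negative semidefinite

Applying the same elementary operations to the rows and columns of A produces a congruent diagonal matrix with entries 0, 0, -4, 0.
So there are 1 negative, 3 zero pivots.
Hence Q is negative semidefinite.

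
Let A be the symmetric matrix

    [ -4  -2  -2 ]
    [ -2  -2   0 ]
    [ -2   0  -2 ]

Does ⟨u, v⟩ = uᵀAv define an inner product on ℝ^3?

Applying the same elementary operations to the rows and columns of A produces a congruent diagonal matrix with entries -4, -1, 0.
So there are 2 negative, 1 zero pivots.
Hence Q is negative semidefinite.
⟨·,·⟩ is an inner product exactly when A is positive definite.

no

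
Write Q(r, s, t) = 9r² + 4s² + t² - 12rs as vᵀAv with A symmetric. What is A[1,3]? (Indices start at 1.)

0

The coefficient of r·t in Q is 0. For a symmetric A this equals A[1,3] + A[3,1] = 2·A[1,3].
So A[1,3] = 0/2 = 0.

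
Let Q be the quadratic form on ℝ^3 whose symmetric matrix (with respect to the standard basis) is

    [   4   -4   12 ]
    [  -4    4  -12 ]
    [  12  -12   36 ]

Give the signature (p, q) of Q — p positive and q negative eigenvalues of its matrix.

Row-reducing A symmetrically gives the diagonal entries 4, 0, 0.
Counting signs: 1 positive, 2 zero.

(1, 0)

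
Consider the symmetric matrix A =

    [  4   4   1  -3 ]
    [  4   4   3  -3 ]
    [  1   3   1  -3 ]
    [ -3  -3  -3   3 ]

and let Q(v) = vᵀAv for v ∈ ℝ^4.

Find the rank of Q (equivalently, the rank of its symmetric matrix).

Row reduction of A gives 4 nonzero rows, so rank A = 4.

4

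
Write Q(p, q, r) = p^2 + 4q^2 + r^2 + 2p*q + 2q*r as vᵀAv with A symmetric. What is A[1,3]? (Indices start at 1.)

0

The coefficient of p·r in Q is 0. For a symmetric A this equals A[1,3] + A[3,1] = 2·A[1,3].
So A[1,3] = 0/2 = 0.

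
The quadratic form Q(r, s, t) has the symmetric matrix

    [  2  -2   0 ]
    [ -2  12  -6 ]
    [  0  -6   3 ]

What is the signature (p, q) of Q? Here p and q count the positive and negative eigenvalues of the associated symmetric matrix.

Congruent diagonalization of A (simultaneous row and column reduction) yields pivots 2, 10, -3/5.
Counting signs: 2 positive, 1 negative.

(2, 1)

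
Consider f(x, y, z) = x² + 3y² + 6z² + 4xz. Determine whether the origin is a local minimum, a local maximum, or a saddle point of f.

local minimum

The Hessian at the origin is H = [[2, 0, 4], [0, 6, 0], [4, 0, 12]].
Congruent diagonalization of H (simultaneous row and column reduction) yields pivots 2, 6, 4.
That gives 3 positive pivots.
H is positive definite, so the origin is a strict local minimum.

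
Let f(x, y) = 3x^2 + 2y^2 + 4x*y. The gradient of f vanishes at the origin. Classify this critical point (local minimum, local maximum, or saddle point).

The Hessian at the origin is H = [[6, 4], [4, 4]].
det H = 6·4 − (4)² = 8 > 0 and H[1,1] = 6 > 0, so H is positive definite.
Therefore the origin is a local minimum.

local minimum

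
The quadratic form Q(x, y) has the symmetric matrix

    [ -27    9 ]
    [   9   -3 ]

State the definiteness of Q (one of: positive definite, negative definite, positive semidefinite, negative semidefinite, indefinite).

Congruent diagonalization of A (simultaneous row and column reduction) yields pivots -27, 0.
Counting signs: 1 negative, 1 zero.
Hence Q is negative semidefinite.

negative semidefinite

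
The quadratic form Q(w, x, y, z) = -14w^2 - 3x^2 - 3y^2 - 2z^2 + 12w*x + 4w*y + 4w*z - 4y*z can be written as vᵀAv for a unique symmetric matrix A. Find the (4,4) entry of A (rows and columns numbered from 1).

-2

The coefficient of z^2 in Q is -2, and that is exactly A[4,4].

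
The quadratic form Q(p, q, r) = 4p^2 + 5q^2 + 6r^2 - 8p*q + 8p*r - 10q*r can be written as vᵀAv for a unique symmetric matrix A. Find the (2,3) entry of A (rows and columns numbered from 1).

-5

The coefficient of q·r in Q is -10. For a symmetric A this equals A[2,3] + A[3,2] = 2·A[2,3].
So A[2,3] = -10/2 = -5.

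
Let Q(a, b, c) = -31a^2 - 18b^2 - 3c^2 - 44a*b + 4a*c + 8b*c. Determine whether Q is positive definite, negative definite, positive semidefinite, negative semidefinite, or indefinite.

The symmetric matrix of Q is A = [[-31, -22, 2], [-22, -18, 4], [2, 4, -3]].
Leading principal minors: Δ_1 = -31, Δ_2 = 74, Δ_3 = -6.
The signs alternate starting with Δ_1 < 0, so by Sylvester's criterion Q is negative definite.

negative definite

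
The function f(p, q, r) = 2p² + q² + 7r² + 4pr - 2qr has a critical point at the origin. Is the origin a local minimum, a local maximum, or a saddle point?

local minimum

The Hessian at the origin is H = [[4, 0, 4], [0, 2, -2], [4, -2, 14]].
Congruent diagonalization of H (simultaneous row and column reduction) yields pivots 4, 2, 8.
Counting signs: 3 positive.
H is positive definite, so the origin is a strict local minimum.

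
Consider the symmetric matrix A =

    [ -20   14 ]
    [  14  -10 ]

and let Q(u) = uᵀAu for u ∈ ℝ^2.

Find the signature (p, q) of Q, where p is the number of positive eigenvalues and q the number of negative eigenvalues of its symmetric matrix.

(0, 2)

An LDLᵀ factorisation of A has diagonal entries -20, -1/5.
So there are 2 negative pivots.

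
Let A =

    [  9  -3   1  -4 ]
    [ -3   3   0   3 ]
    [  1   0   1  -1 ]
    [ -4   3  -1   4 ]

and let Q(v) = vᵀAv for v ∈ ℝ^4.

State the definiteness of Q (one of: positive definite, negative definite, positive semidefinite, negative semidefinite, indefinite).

positive semidefinite

Congruent diagonalization of A (simultaneous row and column reduction) yields pivots 9, 2, 5/6, 0.
So there are 3 positive, 1 zero pivots.
Hence Q is positive semidefinite.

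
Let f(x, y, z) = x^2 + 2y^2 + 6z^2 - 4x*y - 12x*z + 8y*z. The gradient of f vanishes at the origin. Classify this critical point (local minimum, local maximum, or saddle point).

The Hessian at the origin is H = [[2, -4, -12], [-4, 4, 8], [-12, 8, 12]].
Symmetric row and column elimination reduces H to a congruent diagonal form with pivots 2, -4, 4.
So there are 2 positive, 1 negative pivots.
H is indefinite, so the origin is a saddle point.

saddle point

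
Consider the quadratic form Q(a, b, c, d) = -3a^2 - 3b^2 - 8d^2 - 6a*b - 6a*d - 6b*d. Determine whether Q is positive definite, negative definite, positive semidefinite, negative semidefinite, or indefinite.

The associated matrix is A = [[-3, -3, 0, -3], [-3, -3, 0, -3], [0, 0, 0, 0], [-3, -3, 0, -8]].
Applying the same elementary operations to the rows and columns of A produces a congruent diagonal matrix with entries -3, 0, 0, -5.
Counting signs: 2 negative, 2 zero.
Hence Q is negative semidefinite.

negative semidefinite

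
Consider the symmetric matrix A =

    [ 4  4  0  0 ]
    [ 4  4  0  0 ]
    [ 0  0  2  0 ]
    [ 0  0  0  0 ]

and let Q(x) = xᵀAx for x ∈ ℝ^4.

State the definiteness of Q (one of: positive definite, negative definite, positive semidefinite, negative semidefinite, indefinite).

positive semidefinite

Applying the same elementary operations to the rows and columns of A produces a congruent diagonal matrix with entries 4, 0, 2, 0.
That gives 2 positive, 2 zero pivots.
Hence Q is positive semidefinite.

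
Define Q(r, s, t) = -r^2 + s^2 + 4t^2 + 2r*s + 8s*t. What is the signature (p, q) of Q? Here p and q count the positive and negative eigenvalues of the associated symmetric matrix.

Write A = [[-1, 1, 0], [1, 1, 4], [0, 4, 4]].
Applying the same elementary operations to the rows and columns of A produces a congruent diagonal matrix with entries -1, 2, -4.
So there are 1 positive, 2 negative pivots.

(1, 2)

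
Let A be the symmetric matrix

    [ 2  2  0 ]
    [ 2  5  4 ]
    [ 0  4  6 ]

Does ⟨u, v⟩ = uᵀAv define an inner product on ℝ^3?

Leading principal minors: Δ_1 = 2, Δ_2 = 6, Δ_3 = 4.
All leading principal minors are positive, so by Sylvester's criterion Q is positive definite.
⟨·,·⟩ is an inner product exactly when A is positive definite.

yes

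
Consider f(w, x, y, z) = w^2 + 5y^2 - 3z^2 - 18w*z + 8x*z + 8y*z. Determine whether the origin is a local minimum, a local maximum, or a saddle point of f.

The Hessian at the origin is H = [[2, 0, 0, -18], [0, 0, 0, 8], [0, 0, 10, 8], [-18, 8, 8, -6]].
H is indefinite, so the origin is a saddle point.

saddle point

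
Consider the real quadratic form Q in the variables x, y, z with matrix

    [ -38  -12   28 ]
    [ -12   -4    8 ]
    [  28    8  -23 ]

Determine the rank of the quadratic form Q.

Row-reducing A symmetrically gives the diagonal entries -38, -4/19, 1.
That gives 1 positive, 2 negative pivots.
The rank is the number of nonzero pivots: 3.

3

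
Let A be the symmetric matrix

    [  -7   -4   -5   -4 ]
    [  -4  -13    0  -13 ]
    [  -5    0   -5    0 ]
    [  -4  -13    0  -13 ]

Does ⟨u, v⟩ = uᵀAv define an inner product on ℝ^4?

Row-reducing A symmetrically gives the diagonal entries -7, -75/7, -2/3, 0.
So there are 3 negative, 1 zero pivots.
Hence Q is negative semidefinite.
⟨·,·⟩ is an inner product exactly when A is positive definite.

no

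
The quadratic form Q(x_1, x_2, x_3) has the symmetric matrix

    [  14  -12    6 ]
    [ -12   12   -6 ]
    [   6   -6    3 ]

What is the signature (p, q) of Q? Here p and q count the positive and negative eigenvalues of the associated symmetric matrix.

(2, 0)

Symmetric row and column elimination reduces A to a congruent diagonal form with pivots 14, 12/7, 0.
That gives 2 positive, 1 zero pivots.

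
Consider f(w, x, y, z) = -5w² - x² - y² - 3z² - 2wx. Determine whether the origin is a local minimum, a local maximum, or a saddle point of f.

The Hessian at the origin is H = [[-10, -2, 0, 0], [-2, -2, 0, 0], [0, 0, -2, 0], [0, 0, 0, -6]].
Congruent diagonalization of H (simultaneous row and column reduction) yields pivots -10, -8/5, -2, -6.
Counting signs: 4 negative.
H is negative definite, so the origin is a strict local maximum.

local maximum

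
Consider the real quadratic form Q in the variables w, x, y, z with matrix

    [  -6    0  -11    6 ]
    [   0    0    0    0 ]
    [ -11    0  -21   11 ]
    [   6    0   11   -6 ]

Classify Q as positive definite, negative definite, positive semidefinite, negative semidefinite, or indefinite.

negative semidefinite

Symmetric row and column elimination reduces A to a congruent diagonal form with pivots -6, 0, -5/6, 0.
So there are 2 negative, 2 zero pivots.
Hence Q is negative semidefinite.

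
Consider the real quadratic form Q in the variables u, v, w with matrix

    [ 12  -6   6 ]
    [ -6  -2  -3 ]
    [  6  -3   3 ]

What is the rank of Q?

2

Applying the same elementary operations to the rows and columns of A produces a congruent diagonal matrix with entries 12, -5, 0.
Counting signs: 1 positive, 1 negative, 1 zero.
The rank is the number of nonzero pivots: 2.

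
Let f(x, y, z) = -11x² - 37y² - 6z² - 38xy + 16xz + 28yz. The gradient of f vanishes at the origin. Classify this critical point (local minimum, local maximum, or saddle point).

local maximum

The Hessian at the origin is H = [[-22, -38, 16], [-38, -74, 28], [16, 28, -12]].
Congruent diagonalization of H (simultaneous row and column reduction) yields pivots -22, -92/11, -8/23.
Counting signs: 3 negative.
H is negative definite, so the origin is a strict local maximum.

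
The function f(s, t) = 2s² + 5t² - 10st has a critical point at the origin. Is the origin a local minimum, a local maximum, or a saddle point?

The Hessian at the origin is H = [[4, -10], [-10, 10]].
det H = 4·10 − (-10)² = -60 < 0, so H is indefinite.
Therefore the origin is a saddle point.

saddle point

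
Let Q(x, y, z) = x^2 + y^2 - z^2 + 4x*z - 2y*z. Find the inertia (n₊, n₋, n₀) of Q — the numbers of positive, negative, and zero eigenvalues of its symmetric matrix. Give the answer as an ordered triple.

The associated matrix is A = [[1, 0, 2], [0, 1, -1], [2, -1, -1]].
Symmetric row and column elimination reduces A to a congruent diagonal form with pivots 1, 1, -6.
Counting signs: 2 positive, 1 negative.

(2, 1, 0)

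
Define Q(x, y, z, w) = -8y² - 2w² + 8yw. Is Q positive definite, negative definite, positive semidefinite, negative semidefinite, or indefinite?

Write A = [[0, 0, 0, 0], [0, -8, 0, 4], [0, 0, 0, 0], [0, 4, 0, -2]].
Applying the same elementary operations to the rows and columns of A produces a congruent diagonal matrix with entries 0, -8, 0, 0.
So there are 1 negative, 3 zero pivots.
Hence Q is negative semidefinite.

negative semidefinite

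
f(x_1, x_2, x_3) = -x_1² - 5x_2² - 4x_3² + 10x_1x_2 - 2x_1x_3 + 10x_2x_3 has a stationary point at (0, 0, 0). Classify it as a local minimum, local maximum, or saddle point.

saddle point

The Hessian at the origin is H = [[-2, 10, -2], [10, -10, 10], [-2, 10, -8]].
Symmetric row and column elimination reduces H to a congruent diagonal form with pivots -2, 40, -6.
That gives 1 positive, 2 negative pivots.
H is indefinite, so the origin is a saddle point.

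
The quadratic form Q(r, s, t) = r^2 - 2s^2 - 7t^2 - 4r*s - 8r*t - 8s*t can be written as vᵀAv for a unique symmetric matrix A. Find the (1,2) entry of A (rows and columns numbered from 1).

The coefficient of r·s in Q is -4. For a symmetric A this equals A[1,2] + A[2,1] = 2·A[1,2].
So A[1,2] = -4/2 = -2.

-2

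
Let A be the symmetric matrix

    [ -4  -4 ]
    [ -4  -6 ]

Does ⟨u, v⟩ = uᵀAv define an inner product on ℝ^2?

no

An LDLᵀ factorisation of A has diagonal entries -4, -2.
Counting signs: 2 negative.
Hence Q is negative definite.
⟨·,·⟩ is an inner product exactly when A is positive definite.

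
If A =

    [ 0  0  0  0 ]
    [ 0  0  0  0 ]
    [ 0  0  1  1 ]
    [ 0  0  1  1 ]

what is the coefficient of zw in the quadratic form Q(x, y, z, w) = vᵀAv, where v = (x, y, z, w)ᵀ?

The coefficient of zw is A[3,4] + A[4,3] = 2·1 = 2.

2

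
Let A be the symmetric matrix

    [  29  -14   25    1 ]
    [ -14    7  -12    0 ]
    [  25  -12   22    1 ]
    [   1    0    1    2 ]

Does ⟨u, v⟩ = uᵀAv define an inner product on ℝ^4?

Leading principal minors: Δ_1 = 29, Δ_2 = 7, Δ_3 = 3, Δ_4 = 3.
All leading principal minors are positive, so by Sylvester's criterion Q is positive definite.
⟨·,·⟩ is an inner product exactly when A is positive definite.

yes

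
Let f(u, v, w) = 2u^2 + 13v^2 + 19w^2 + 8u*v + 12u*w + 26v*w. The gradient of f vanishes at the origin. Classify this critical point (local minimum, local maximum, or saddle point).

The Hessian at the origin is H = [[4, 8, 12], [8, 26, 26], [12, 26, 38]].
Congruent diagonalization of H (simultaneous row and column reduction) yields pivots 4, 10, 8/5.
Counting signs: 3 positive.
H is positive definite, so the origin is a strict local minimum.

local minimum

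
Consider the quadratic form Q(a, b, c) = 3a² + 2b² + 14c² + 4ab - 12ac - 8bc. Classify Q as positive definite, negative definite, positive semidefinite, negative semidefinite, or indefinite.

The symmetric matrix of Q is A = [[3, 2, -6], [2, 2, -4], [-6, -4, 14]].
Leading principal minors: Δ_1 = 3, Δ_2 = 2, Δ_3 = 4.
All leading principal minors are positive, so by Sylvester's criterion Q is positive definite.

positive definite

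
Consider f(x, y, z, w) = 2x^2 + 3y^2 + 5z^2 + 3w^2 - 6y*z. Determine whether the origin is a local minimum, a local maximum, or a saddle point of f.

local minimum

The Hessian at the origin is H = [[4, 0, 0, 0], [0, 6, -6, 0], [0, -6, 10, 0], [0, 0, 0, 6]].
An LDLᵀ factorisation of H has diagonal entries 4, 6, 4, 6.
That gives 4 positive pivots.
H is positive definite, so the origin is a strict local minimum.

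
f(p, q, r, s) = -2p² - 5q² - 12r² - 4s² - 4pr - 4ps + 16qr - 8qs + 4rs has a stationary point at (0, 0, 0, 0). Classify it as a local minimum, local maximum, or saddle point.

The Hessian at the origin is H = [[-4, 0, -4, -4], [0, -10, 16, -8], [-4, 16, -24, 4], [-4, -8, 4, -8]].
Applying the same elementary operations to the rows and columns of H produces a congruent diagonal matrix with entries -4, -10, 28/5, -12/7.
Counting signs: 1 positive, 3 negative.
H is indefinite, so the origin is a saddle point.

saddle point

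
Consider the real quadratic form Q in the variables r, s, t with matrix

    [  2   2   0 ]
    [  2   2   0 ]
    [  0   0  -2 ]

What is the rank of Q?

Congruent diagonalization of A (simultaneous row and column reduction) yields pivots 2, 0, -2.
So there are 1 positive, 1 negative, 1 zero pivots.
The rank is the number of nonzero pivots: 2.

2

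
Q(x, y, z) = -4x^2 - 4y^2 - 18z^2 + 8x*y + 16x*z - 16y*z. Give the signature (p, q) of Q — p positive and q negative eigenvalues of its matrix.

Write A = [[-4, 4, 8], [4, -4, -8], [8, -8, -18]].
Congruent diagonalization of A (simultaneous row and column reduction) yields pivots -4, 0, -2.
So there are 2 negative, 1 zero pivots.

(0, 2)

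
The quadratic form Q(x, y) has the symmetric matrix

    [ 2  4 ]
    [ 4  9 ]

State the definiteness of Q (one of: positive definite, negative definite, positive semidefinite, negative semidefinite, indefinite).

positive definite

For the 2×2 matrix [[2, 4], [4, 9]]: det = 2·9 − (4)² = 2, trace = 11.
det > 0 so both eigenvalues share the sign of the trace; trace = 11 > 0 ⇒ both positive.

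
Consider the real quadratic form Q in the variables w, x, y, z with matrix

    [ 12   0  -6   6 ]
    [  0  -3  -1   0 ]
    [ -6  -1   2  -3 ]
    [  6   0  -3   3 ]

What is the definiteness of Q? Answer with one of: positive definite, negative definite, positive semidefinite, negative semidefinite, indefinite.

indefinite

Congruent diagonalization of A (simultaneous row and column reduction) yields pivots 12, -3, -2/3, 0.
That gives 1 positive, 2 negative, 1 zero pivots.
Hence Q is indefinite.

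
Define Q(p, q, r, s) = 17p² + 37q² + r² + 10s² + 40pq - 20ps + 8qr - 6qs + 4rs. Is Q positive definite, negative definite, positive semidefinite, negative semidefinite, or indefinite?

indefinite

Write A = [[17, 20, 0, -10], [20, 37, 4, -3], [0, 4, 1, 2], [-10, -3, 2, 10]].
Row-reducing A symmetrically gives the diagonal entries 17, 229/17, -43/229, 15/43.
Counting signs: 3 positive, 1 negative.
Hence Q is indefinite.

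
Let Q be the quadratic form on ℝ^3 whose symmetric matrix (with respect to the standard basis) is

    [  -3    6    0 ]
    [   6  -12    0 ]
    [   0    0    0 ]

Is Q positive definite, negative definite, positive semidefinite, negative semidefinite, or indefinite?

negative semidefinite

Symmetric row and column elimination reduces A to a congruent diagonal form with pivots -3, 0, 0.
That gives 1 negative, 2 zero pivots.
Hence Q is negative semidefinite.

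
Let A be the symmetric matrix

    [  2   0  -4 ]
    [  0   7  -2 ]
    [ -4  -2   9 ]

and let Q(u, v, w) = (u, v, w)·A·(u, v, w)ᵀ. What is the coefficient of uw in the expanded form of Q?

-8

The coefficient of uw is A[1,3] + A[3,1] = 2·(-4) = -8.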